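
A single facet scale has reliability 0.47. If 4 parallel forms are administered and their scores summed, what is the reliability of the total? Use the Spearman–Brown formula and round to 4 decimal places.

0.7801

ρ_k = kρ / (1 + (k−1)ρ) = 4·0.47 / (1 + 3·0.47) = 1.880 / 2.410 = 0.7801.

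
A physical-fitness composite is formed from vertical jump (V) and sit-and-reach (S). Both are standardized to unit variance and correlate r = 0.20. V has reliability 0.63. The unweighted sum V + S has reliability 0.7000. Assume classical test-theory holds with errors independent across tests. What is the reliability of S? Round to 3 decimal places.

Var(V+S) = 2 + 2·0.20 = 2.400.
True-score variance = ρ_V + ρ_S + 2·0.20, so 0.7000 = (0.63 + ρ_S + 0.40) / 2.400.
ρ_S = 0.7000·2.400 − 0.63 − 0.40 = 0.650.

0.650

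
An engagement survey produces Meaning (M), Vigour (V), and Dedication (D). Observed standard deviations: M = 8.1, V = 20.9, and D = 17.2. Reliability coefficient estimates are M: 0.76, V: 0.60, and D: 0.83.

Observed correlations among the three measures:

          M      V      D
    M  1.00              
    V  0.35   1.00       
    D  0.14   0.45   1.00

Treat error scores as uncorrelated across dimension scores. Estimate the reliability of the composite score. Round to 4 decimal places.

Var(M+V+D) = 8.1² + 20.9² + 17.2² + 2·[8.1·20.9·0.35 + 8.1·17.2·0.14 + 20.9·17.2·0.45] = 798.26 + 481.045 = 1279.3.
Under uncorrelated errors the observed covariances equal the true-score covariances, so only the own-variance terms attenuate.
True-score variance = [8.1²·0.76 + 20.9²·0.60 + 17.2²·0.83] + 481.045 = 557.497 + 481.045 = 1038.54.
Reliability = 1038.54 / 1279.3 = 0.8118.

0.8118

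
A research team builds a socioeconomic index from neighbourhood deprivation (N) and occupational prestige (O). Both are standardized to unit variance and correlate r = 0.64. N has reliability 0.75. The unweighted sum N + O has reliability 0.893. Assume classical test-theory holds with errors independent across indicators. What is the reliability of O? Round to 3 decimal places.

0.899

Var(N+O) = 2 + 2·0.64 = 3.280.
True-score variance = ρ_N + ρ_O + 2·0.64, so 0.893 = (0.75 + ρ_O + 1.28) / 3.280.
ρ_O = 0.893·3.280 − 0.75 − 1.28 = 0.899.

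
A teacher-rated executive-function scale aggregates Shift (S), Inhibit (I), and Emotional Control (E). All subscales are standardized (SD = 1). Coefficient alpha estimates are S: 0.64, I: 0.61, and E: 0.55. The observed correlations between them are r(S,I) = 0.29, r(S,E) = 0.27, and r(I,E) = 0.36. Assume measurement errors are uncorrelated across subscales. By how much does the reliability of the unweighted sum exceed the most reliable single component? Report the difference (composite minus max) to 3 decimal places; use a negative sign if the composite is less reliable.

0.112

Var(sum) = 3 + 1.84 = 4.84; true-score variance = 1.8 + 1.84 = 3.64; composite reliability = 0.7521.
Max component reliability = 0.6400.
Difference = 0.7521 − 0.6400 = 0.112.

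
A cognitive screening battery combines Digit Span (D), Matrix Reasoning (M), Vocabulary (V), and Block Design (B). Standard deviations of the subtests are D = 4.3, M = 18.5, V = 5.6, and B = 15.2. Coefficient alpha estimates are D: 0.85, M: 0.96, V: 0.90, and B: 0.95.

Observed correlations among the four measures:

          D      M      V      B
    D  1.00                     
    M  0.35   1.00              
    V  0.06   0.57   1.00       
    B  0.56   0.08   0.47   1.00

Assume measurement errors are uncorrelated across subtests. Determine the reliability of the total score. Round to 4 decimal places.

0.9688

Var(D+M+V+B) = 4.3² + 18.5² + 5.6² + 15.2² + 2·[4.3·18.5·0.35 + 4.3·5.6·0.06 + 4.3·15.2·0.56 + 18.5·5.6·0.57 + 18.5·15.2·0.08 + 5.6·15.2·0.47] = 623.14 + 374.887 = 998.027.
Under uncorrelated errors the observed covariances equal the true-score covariances, so only the own-variance terms attenuate.
True-score variance = [4.3²·0.85 + 18.5²·0.96 + 5.6²·0.90 + 15.2²·0.95] + 374.887 = 591.988 + 374.887 = 966.875.
Reliability = 966.875 / 998.027 = 0.9688.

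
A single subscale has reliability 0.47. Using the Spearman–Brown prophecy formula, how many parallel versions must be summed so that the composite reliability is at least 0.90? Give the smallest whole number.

11

k ≥ ρ*(1−ρ₁)/(ρ₁(1−ρ*)) = 0.90·0.53 / (0.47·0.10) = 10.149.
Smallest integer k = 11.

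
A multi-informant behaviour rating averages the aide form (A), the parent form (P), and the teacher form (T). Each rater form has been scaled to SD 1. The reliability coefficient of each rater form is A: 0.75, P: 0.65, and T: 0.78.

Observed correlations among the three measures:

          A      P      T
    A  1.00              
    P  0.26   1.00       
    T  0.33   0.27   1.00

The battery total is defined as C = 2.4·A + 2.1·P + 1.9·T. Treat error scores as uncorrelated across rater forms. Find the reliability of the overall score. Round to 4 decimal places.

0.8248

Var(C) = 2.4² + 2.1² + 1.9² + 2·[5.04·0.26 + 4.56·0.33 + 3.99·0.27] = 13.78 + 7.785 = 21.565.
With uncorrelated errors the cross-covariances are all true-score covariance, so they carry over unchanged; only the diagonal terms shrink to ρᵢσᵢ².
True-score variance = [2.4²·0.75 + 2.1²·0.65 + 1.9²·0.78] + 7.785 = 10.0023 + 7.785 = 17.7873.
Reliability = 17.7873 / 21.565 = 0.8248.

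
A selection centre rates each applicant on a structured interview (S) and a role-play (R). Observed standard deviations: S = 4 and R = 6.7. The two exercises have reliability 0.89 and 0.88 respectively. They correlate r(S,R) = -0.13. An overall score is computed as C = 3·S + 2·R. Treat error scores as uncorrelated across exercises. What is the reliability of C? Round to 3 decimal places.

Var(C) = 3²·4² + 2²·6.7² + 2·[6·4·6.7·(-0.13)] = 323.56 − 41.808 = 281.752.
Because errors are independent across components, Cov(Tᵢ,Tⱼ) = Cov(Xᵢ,Xⱼ); the off-diagonal part of the true-score variance is the same as above.
True-score variance = [3²·4²·0.89 + 2²·6.7²·0.88] − 41.808 = 286.173 − 41.808 = 244.365.
Reliability = 244.365 / 281.752 = 0.867.

0.867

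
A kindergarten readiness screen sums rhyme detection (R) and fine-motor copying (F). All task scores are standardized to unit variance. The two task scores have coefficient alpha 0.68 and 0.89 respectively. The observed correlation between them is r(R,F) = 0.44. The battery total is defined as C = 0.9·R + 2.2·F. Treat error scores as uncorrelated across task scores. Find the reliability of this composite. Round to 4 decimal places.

0.8929

Var(C) = 0.9² + 2.2² + 2·[1.98·0.44] = 5.65 + 1.7424 = 7.3924.
Under uncorrelated errors the observed covariances equal the true-score covariances, so only the own-variance terms attenuate.
True-score variance = [0.9²·0.68 + 2.2²·0.89] + 1.7424 = 4.8584 + 1.7424 = 6.6008.
Reliability = 6.6008 / 7.3924 = 0.8929.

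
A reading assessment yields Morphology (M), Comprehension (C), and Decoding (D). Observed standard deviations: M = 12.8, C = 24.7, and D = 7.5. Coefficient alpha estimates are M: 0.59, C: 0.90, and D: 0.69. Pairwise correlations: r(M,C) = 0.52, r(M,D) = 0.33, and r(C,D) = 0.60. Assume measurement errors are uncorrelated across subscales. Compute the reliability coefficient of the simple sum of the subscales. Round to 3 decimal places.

Var(M+C+D) = 12.8² + 24.7² + 7.5² + 2·[12.8·24.7·0.52 + 12.8·7.5·0.33 + 24.7·7.5·0.60] = 830.18 + 614.466 = 1444.65.
Because errors are independent across components, Cov(Tᵢ,Tⱼ) = Cov(Xᵢ,Xⱼ); the off-diagonal part of the true-score variance is the same as above.
True-score variance = [12.8²·0.59 + 24.7²·0.90 + 7.5²·0.69] + 614.466 = 684.559 + 614.466 = 1299.03.
Reliability = 1299.03 / 1444.65 = 0.899.

0.899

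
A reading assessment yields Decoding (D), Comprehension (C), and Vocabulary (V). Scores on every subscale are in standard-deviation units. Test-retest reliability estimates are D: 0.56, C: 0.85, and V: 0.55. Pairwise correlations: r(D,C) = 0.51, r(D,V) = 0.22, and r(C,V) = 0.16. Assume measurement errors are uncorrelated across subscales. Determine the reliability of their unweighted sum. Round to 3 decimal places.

Var(D+C+V) = 3 + 2·[0.51 + 0.22 + 0.16] = 3 + 1.78 = 4.78.
Under uncorrelated errors the observed covariances equal the true-score covariances, so only the own-variance terms attenuate.
True-score variance = [0.56 + 0.85 + 0.55] + 1.78 = 1.96 + 1.78 = 3.74.
Reliability = 3.74 / 4.78 = 0.782.

0.782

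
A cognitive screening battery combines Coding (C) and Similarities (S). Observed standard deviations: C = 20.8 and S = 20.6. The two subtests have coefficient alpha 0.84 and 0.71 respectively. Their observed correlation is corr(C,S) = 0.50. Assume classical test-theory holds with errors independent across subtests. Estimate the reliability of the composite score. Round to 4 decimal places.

Var(C+S) = 20.8² + 20.6² + 2·[20.8·20.6·0.50] = 857 + 428.48 = 1285.48.
With uncorrelated errors the cross-covariances are all true-score covariance, so they carry over unchanged; only the diagonal terms shrink to ρᵢσᵢ².
True-score variance = [20.8²·0.84 + 20.6²·0.71] + 428.48 = 664.713 + 428.48 = 1093.19.
Reliability = 1093.19 / 1285.48 = 0.8504.

0.8504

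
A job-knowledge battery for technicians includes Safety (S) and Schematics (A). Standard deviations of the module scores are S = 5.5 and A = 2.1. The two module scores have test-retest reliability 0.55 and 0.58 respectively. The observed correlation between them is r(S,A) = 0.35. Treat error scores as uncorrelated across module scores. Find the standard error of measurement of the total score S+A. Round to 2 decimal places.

Var(total) = 34.66 + 8.085 = 42.745.
True-score variance = 19.1953 + 8.085 = 27.2803, so reliability = 0.6382.
Error variance = 42.745 − 27.2803 = 15.4647; SEM = √15.4647 = 3.93.

3.93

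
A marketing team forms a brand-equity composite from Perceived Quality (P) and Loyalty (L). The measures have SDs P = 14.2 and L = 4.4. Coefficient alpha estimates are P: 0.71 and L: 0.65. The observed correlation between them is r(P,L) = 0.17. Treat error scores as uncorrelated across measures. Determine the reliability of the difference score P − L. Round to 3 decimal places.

Var(P−L) = 14.2² + 4.4² − 2·14.2·4.4·0.17 = 221 − 21.2432 = 199.757.
Under uncorrelated errors the observed covariances equal the true-score covariances, so only the own-variance terms attenuate.
True-score variance = [14.2²·0.71 + 4.4²·0.65] − 21.2432 = 155.748 − 21.2432 = 134.505.
Reliability = 134.505 / 199.757 = 0.673.

0.673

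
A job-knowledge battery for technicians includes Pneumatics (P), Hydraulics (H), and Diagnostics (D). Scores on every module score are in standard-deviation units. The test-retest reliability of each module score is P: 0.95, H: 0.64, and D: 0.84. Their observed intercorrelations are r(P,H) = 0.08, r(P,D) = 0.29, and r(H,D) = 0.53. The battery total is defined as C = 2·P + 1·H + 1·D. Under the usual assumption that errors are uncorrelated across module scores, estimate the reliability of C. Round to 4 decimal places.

0.9157

Var(C) = 2² + 1 + 1 + 2·[2·0.08 + 2·0.29 + 0.53] = 6 + 2.54 = 8.54.
Because errors are independent across components, Cov(Tᵢ,Tⱼ) = Cov(Xᵢ,Xⱼ); the off-diagonal part of the true-score variance is the same as above.
True-score variance = [2²·0.95 + 0.64 + 0.84] + 2.54 = 5.28 + 2.54 = 7.82.
Reliability = 7.82 / 8.54 = 0.9157.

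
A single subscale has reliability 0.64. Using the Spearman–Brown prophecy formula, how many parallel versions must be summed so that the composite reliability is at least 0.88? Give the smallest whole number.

k ≥ ρ*(1−ρ₁)/(ρ₁(1−ρ*)) = 0.88·0.36 / (0.64·0.12) = 4.125.
Smallest integer k = 5.

5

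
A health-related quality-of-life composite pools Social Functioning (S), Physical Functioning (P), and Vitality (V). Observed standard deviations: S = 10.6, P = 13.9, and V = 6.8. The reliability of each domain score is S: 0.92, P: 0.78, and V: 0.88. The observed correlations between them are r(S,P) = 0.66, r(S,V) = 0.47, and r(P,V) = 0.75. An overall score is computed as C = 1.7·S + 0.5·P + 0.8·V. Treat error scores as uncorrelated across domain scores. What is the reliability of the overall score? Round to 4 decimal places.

Var(C) = 1.7²·10.6² + 0.5²·13.9² + 0.8²·6.8² + 2·[0.85·10.6·13.9·0.66 + 1.36·10.6·6.8·0.47 + 0.4·13.9·6.8·0.75] = 402.616 + 314.175 = 716.791.
Under uncorrelated errors the observed covariances equal the true-score covariances, so only the own-variance terms attenuate.
True-score variance = [1.7²·10.6²·0.92 + 0.5²·13.9²·0.78 + 0.8²·6.8²·0.88] + 314.175 = 362.461 + 314.175 = 676.636.
Reliability = 676.636 / 716.791 = 0.9440.

0.9440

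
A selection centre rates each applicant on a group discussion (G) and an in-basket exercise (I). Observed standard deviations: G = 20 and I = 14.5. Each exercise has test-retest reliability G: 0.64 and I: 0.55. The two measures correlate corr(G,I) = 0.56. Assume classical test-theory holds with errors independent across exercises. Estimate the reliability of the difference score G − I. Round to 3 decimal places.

Var(G−I) = 20² + 14.5² − 2·20·14.5·0.56 = 610.25 − 324.8 = 285.45.
With uncorrelated errors the cross-covariances are all true-score covariance, so they carry over unchanged; only the diagonal terms shrink to ρᵢσᵢ².
True-score variance = [20²·0.64 + 14.5²·0.55] − 324.8 = 371.637 − 324.8 = 46.8375.
Reliability = 46.8375 / 285.45 = 0.164.

0.164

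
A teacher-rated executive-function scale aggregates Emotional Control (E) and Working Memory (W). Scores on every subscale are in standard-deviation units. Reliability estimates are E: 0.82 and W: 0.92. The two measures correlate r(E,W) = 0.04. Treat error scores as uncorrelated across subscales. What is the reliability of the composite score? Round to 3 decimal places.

Var(E+W) = 2 + 2·[0.04] = 2 + 0.08 = 2.08.
Because errors are independent across components, Cov(Tᵢ,Tⱼ) = Cov(Xᵢ,Xⱼ); the off-diagonal part of the true-score variance is the same as above.
True-score variance = [0.82 + 0.92] + 0.08 = 1.74 + 0.08 = 1.82.
Reliability = 1.82 / 2.08 = 0.875.

0.875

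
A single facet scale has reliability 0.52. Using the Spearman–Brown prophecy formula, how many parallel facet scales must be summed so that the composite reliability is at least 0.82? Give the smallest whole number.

k ≥ ρ*(1−ρ₁)/(ρ₁(1−ρ*)) = 0.82·0.48 / (0.52·0.18) = 4.205.
Smallest integer k = 5.

5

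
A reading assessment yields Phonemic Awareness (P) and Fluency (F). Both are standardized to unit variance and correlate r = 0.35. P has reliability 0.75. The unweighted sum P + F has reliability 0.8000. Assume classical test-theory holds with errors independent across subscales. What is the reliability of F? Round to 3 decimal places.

0.710

Var(P+F) = 2 + 2·0.35 = 2.700.
True-score variance = ρ_P + ρ_F + 2·0.35, so 0.8000 = (0.75 + ρ_F + 0.70) / 2.700.
ρ_F = 0.8000·2.700 − 0.75 − 0.70 = 0.710.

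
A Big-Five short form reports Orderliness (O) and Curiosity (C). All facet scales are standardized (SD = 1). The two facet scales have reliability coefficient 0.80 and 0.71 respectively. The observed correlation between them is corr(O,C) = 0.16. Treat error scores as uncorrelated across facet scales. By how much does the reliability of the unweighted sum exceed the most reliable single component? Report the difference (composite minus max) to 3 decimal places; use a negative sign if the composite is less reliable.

Var(sum) = 2 + 0.32 = 2.32; true-score variance = 1.51 + 0.32 = 1.83; composite reliability = 0.7888.
Max component reliability = 0.8000.
Difference = 0.7888 − 0.8000 = -0.011.

-0.011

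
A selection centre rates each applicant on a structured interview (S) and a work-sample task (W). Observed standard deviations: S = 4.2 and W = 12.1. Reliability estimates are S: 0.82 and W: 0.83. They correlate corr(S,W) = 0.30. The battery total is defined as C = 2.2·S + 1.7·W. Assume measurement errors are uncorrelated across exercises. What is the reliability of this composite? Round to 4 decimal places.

Var(C) = 2.2²·4.2² + 1.7²·12.1² + 2·[3.74·4.2·12.1·0.30] = 508.502 + 114.04 = 622.543.
Because errors are independent across components, Cov(Tᵢ,Tⱼ) = Cov(Xᵢ,Xⱼ); the off-diagonal part of the true-score variance is the same as above.
True-score variance = [2.2²·4.2²·0.82 + 1.7²·12.1²·0.83] + 114.04 = 421.203 + 114.04 = 535.243.
Reliability = 535.243 / 622.543 = 0.8598.

0.8598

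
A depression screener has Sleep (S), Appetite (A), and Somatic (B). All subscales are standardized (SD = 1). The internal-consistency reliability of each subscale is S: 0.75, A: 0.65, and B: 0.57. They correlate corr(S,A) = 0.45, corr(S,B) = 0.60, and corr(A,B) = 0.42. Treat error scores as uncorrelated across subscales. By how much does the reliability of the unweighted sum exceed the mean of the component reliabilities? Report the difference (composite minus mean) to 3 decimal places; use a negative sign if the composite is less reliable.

0.170

Var(sum) = 3 + 2.94 = 5.94; true-score variance = 1.97 + 2.94 = 4.91; composite reliability = 0.8266.
Mean component reliability = 0.6567.
Difference = 0.8266 − 0.6567 = 0.170.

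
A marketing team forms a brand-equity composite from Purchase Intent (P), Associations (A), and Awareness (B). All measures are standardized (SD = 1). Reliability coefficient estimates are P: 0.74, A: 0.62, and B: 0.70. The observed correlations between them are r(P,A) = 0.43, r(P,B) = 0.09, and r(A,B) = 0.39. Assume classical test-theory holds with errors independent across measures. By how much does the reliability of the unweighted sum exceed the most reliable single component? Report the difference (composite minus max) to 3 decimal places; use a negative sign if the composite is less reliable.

0.065

Var(sum) = 3 + 1.82 = 4.82; true-score variance = 2.06 + 1.82 = 3.88; composite reliability = 0.8050.
Max component reliability = 0.7400.
Difference = 0.8050 − 0.7400 = 0.065.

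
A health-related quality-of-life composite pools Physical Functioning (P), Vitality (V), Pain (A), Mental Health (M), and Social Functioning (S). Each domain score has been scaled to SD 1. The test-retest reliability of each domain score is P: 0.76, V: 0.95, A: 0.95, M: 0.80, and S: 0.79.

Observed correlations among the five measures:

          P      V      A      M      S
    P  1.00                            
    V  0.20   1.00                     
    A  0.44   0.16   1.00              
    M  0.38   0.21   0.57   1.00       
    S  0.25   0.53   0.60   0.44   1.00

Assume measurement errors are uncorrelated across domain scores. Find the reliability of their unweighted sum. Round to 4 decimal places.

Var(P+V+A+M+S) = 5 + 2·[0.20 + 0.44 + 0.38 + 0.25 + 0.16 + 0.21 + 0.53 + 0.57 + 0.60 + 0.44] = 5 + 7.56 = 12.56.
Because errors are independent across components, Cov(Tᵢ,Tⱼ) = Cov(Xᵢ,Xⱼ); the off-diagonal part of the true-score variance is the same as above.
True-score variance = [0.76 + 0.95 + 0.95 + 0.80 + 0.79] + 7.56 = 4.25 + 7.56 = 11.81.
Reliability = 11.81 / 12.56 = 0.9403.

0.9403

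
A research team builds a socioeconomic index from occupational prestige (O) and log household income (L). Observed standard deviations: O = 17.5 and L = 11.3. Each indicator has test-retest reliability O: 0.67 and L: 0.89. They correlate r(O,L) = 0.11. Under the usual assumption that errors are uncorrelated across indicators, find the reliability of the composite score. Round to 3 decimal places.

Var(O+L) = 17.5² + 11.3² + 2·[17.5·11.3·0.11] = 433.94 + 43.505 = 477.445.
With uncorrelated errors the cross-covariances are all true-score covariance, so they carry over unchanged; only the diagonal terms shrink to ρᵢσᵢ².
True-score variance = [17.5²·0.67 + 11.3²·0.89] + 43.505 = 318.832 + 43.505 = 362.337.
Reliability = 362.337 / 477.445 = 0.759.

0.759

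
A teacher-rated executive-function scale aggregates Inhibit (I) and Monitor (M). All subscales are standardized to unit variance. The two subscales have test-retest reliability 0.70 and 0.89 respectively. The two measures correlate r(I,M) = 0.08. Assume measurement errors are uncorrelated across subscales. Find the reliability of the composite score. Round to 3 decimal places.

Var(I+M) = 2 + 2·[0.08] = 2 + 0.16 = 2.16.
Under uncorrelated errors the observed covariances equal the true-score covariances, so only the own-variance terms attenuate.
True-score variance = [0.70 + 0.89] + 0.16 = 1.59 + 0.16 = 1.75.
Reliability = 1.75 / 2.16 = 0.810.

0.810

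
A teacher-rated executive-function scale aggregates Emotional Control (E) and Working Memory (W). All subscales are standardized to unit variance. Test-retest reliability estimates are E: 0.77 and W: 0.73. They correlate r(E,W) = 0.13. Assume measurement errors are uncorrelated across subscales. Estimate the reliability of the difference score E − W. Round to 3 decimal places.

Var(E−W) = 1 + 1 − 2·0.13 = 2 − 0.26 = 1.74.
With uncorrelated errors the cross-covariances are all true-score covariance, so they carry over unchanged; only the diagonal terms shrink to ρᵢσᵢ².
True-score variance = [0.77 + 0.73] − 0.26 = 1.5 − 0.26 = 1.24.
Reliability = 1.24 / 1.74 = 0.713.

0.713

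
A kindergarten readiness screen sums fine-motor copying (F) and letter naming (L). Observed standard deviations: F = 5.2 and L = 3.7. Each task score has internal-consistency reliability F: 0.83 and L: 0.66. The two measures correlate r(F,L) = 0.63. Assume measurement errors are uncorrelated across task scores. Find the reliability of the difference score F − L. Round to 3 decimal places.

Var(F−L) = 5.2² + 3.7² − 2·5.2·3.7·0.63 = 40.73 − 24.2424 = 16.4876.
Under uncorrelated errors the observed covariances equal the true-score covariances, so only the own-variance terms attenuate.
True-score variance = [5.2²·0.83 + 3.7²·0.66] − 24.2424 = 31.4786 − 24.2424 = 7.2362.
Reliability = 7.2362 / 16.4876 = 0.439.

0.439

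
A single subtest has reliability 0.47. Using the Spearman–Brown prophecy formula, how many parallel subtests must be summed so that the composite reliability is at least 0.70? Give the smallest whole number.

3

k ≥ ρ*(1−ρ₁)/(ρ₁(1−ρ*)) = 0.70·0.53 / (0.47·0.30) = 2.631.
Smallest integer k = 3.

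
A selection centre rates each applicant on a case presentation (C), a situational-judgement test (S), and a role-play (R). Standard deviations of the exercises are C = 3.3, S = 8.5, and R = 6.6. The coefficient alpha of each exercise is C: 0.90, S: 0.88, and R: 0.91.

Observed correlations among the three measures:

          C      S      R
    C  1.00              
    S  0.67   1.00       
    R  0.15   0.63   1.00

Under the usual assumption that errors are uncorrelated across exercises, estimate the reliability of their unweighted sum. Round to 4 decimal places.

0.9434

Var(C+S+R) = 3.3² + 8.5² + 6.6² + 2·[3.3·8.5·0.67 + 3.3·6.6·0.15 + 8.5·6.6·0.63] = 126.7 + 114.807 = 241.507.
Under uncorrelated errors the observed covariances equal the true-score covariances, so only the own-variance terms attenuate.
True-score variance = [3.3²·0.90 + 8.5²·0.88 + 6.6²·0.91] + 114.807 = 113.021 + 114.807 = 227.828.
Reliability = 227.828 / 241.507 = 0.9434.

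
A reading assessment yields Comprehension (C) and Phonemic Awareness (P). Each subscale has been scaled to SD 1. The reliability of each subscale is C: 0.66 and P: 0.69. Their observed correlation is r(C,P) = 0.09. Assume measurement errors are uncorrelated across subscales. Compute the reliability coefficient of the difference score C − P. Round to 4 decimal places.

Var(C−P) = 1 + 1 − 2·0.09 = 2 − 0.18 = 1.82.
With uncorrelated errors the cross-covariances are all true-score covariance, so they carry over unchanged; only the diagonal terms shrink to ρᵢσᵢ².
True-score variance = [0.66 + 0.69] − 0.18 = 1.35 − 0.18 = 1.17.
Reliability = 1.17 / 1.82 = 0.6429.

0.6429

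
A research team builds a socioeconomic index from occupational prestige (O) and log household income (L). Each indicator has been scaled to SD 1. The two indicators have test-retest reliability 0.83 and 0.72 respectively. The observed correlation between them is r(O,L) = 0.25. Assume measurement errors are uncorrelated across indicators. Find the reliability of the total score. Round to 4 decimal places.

Var(O+L) = 2 + 2·[0.25] = 2 + 0.5 = 2.5.
With uncorrelated errors the cross-covariances are all true-score covariance, so they carry over unchanged; only the diagonal terms shrink to ρᵢσᵢ².
True-score variance = [0.83 + 0.72] + 0.5 = 1.55 + 0.5 = 2.05.
Reliability = 2.05 / 2.5 = 0.8200.

0.8200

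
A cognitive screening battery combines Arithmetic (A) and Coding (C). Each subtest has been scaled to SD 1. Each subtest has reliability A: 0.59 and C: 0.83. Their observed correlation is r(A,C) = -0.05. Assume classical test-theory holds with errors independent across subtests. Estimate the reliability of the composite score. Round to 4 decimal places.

0.6947

Var(A+C) = 2 + 2·[(-0.05)] = 2 − 0.1 = 1.9.
Under uncorrelated errors the observed covariances equal the true-score covariances, so only the own-variance terms attenuate.
True-score variance = [0.59 + 0.83] − 0.1 = 1.42 − 0.1 = 1.32.
Reliability = 1.32 / 1.9 = 0.6947.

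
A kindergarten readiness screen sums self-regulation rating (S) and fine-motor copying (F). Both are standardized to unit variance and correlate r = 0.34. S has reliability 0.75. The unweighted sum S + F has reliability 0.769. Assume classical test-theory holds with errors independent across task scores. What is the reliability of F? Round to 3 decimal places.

Var(S+F) = 2 + 2·0.34 = 2.680.
True-score variance = ρ_S + ρ_F + 2·0.34, so 0.769 = (0.75 + ρ_F + 0.68) / 2.680.
ρ_F = 0.769·2.680 − 0.75 − 0.68 = 0.631.

0.631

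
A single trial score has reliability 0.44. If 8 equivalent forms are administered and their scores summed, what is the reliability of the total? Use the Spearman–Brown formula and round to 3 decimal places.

ρ_k = kρ / (1 + (k−1)ρ) = 8·0.44 / (1 + 7·0.44) = 3.520 / 4.080 = 0.863.

0.863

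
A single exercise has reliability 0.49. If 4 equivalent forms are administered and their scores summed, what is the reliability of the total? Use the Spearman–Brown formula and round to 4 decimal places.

ρ_k = kρ / (1 + (k−1)ρ) = 4·0.49 / (1 + 3·0.49) = 1.960 / 2.470 = 0.7935.

0.7935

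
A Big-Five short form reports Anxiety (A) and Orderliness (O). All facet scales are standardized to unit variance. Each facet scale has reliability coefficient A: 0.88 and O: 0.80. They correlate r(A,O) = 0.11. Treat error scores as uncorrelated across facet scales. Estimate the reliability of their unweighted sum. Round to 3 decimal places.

0.856

Var(A+O) = 2 + 2·[0.11] = 2 + 0.22 = 2.22.
Under uncorrelated errors the observed covariances equal the true-score covariances, so only the own-variance terms attenuate.
True-score variance = [0.88 + 0.80] + 0.22 = 1.68 + 0.22 = 1.9.
Reliability = 1.9 / 2.22 = 0.856.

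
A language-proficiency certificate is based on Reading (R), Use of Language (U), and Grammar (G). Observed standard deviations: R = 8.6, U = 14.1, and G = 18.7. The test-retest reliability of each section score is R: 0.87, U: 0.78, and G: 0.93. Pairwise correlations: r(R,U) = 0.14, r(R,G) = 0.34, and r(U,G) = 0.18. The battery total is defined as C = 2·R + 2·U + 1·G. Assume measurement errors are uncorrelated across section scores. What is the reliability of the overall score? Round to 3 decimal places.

0.880

Var(C) = 2²·8.6² + 2²·14.1² + 18.7² + 2·[4·8.6·14.1·0.14 + 2·8.6·18.7·0.34 + 2·14.1·18.7·0.18] = 1440.77 + 544.369 = 1985.14.
With uncorrelated errors the cross-covariances are all true-score covariance, so they carry over unchanged; only the diagonal terms shrink to ρᵢσᵢ².
True-score variance = [2²·8.6²·0.87 + 2²·14.1²·0.78 + 18.7²·0.93] + 544.369 = 1202.88 + 544.369 = 1747.25.
Reliability = 1747.25 / 1985.14 = 0.880.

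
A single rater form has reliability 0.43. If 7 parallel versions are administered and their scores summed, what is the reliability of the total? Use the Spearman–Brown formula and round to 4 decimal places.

ρ_k = kρ / (1 + (k−1)ρ) = 7·0.43 / (1 + 6·0.43) = 3.010 / 3.580 = 0.8408.

0.8408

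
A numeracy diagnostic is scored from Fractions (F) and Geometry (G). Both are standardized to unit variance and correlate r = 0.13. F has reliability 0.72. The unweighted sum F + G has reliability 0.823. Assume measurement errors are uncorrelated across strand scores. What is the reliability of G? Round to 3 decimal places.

0.880

Var(F+G) = 2 + 2·0.13 = 2.260.
True-score variance = ρ_F + ρ_G + 2·0.13, so 0.823 = (0.72 + ρ_G + 0.26) / 2.260.
ρ_G = 0.823·2.260 − 0.72 − 0.26 = 0.880.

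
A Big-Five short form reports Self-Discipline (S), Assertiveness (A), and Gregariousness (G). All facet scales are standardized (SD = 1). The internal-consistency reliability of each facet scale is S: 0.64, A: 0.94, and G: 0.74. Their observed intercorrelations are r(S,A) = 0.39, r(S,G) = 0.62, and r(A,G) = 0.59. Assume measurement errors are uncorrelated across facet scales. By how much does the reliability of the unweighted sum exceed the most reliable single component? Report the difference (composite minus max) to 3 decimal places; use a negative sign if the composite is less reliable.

-0.050

Var(sum) = 3 + 3.2 = 6.2; true-score variance = 2.32 + 3.2 = 5.52; composite reliability = 0.8903.
Max component reliability = 0.9400.
Difference = 0.8903 − 0.9400 = -0.050.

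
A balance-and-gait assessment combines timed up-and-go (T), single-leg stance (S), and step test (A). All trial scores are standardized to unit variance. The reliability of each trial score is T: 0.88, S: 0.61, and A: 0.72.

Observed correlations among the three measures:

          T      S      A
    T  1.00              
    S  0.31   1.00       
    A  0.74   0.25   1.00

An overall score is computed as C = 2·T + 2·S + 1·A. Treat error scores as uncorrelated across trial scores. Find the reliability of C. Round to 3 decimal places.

Var(C) = 2² + 2² + 1 + 2·[4·0.31 + 2·0.74 + 2·0.25] = 9 + 6.44 = 15.44.
With uncorrelated errors the cross-covariances are all true-score covariance, so they carry over unchanged; only the diagonal terms shrink to ρᵢσᵢ².
True-score variance = [2²·0.88 + 2²·0.61 + 0.72] + 6.44 = 6.68 + 6.44 = 13.12.
Reliability = 13.12 / 15.44 = 0.850.

0.850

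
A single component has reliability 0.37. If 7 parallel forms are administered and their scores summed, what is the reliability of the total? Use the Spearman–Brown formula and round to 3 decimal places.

ρ_k = kρ / (1 + (k−1)ρ) = 7·0.37 / (1 + 6·0.37) = 2.590 / 3.220 = 0.804.

0.804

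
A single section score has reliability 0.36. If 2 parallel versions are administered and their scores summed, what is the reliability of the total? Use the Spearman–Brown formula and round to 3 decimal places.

0.529

ρ_k = kρ / (1 + (k−1)ρ) = 2·0.36 / (1 + 1·0.36) = 0.720 / 1.360 = 0.529.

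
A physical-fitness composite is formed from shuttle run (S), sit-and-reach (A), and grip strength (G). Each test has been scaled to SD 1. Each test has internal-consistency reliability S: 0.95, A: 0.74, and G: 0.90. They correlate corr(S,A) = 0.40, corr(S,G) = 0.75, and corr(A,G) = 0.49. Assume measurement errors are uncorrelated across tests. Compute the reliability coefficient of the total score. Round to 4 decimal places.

Var(S+A+G) = 3 + 2·[0.40 + 0.75 + 0.49] = 3 + 3.28 = 6.28.
Under uncorrelated errors the observed covariances equal the true-score covariances, so only the own-variance terms attenuate.
True-score variance = [0.95 + 0.74 + 0.90] + 3.28 = 2.59 + 3.28 = 5.87.
Reliability = 5.87 / 6.28 = 0.9347.

0.9347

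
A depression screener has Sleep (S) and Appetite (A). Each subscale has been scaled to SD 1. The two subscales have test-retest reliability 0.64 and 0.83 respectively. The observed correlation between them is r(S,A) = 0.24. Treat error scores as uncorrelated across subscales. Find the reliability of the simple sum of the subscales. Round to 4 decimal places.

0.7863

Var(S+A) = 2 + 2·[0.24] = 2 + 0.48 = 2.48.
Under uncorrelated errors the observed covariances equal the true-score covariances, so only the own-variance terms attenuate.
True-score variance = [0.64 + 0.83] + 0.48 = 1.47 + 0.48 = 1.95.
Reliability = 1.95 / 2.48 = 0.7863.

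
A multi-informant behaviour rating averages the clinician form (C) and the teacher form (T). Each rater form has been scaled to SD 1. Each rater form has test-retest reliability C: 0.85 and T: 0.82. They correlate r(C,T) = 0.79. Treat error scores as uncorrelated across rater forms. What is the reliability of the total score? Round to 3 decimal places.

0.908

Var(C+T) = 2 + 2·[0.79] = 2 + 1.58 = 3.58.
Because errors are independent across components, Cov(Tᵢ,Tⱼ) = Cov(Xᵢ,Xⱼ); the off-diagonal part of the true-score variance is the same as above.
True-score variance = [0.85 + 0.82] + 1.58 = 1.67 + 1.58 = 3.25.
Reliability = 3.25 / 3.58 = 0.908.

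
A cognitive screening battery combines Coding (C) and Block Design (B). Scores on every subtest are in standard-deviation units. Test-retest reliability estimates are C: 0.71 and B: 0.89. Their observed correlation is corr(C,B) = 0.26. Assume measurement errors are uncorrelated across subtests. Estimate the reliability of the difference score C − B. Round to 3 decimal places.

0.730

Var(C−B) = 1 + 1 − 2·0.26 = 2 − 0.52 = 1.48.
With uncorrelated errors the cross-covariances are all true-score covariance, so they carry over unchanged; only the diagonal terms shrink to ρᵢσᵢ².
True-score variance = [0.71 + 0.89] − 0.52 = 1.6 − 0.52 = 1.08.
Reliability = 1.08 / 1.48 = 0.730.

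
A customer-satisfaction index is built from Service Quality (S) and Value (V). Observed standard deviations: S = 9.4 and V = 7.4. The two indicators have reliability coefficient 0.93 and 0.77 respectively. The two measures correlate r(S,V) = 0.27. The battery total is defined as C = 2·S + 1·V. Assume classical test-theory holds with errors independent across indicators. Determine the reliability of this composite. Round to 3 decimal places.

Var(C) = 2²·9.4² + 7.4² + 2·[2·9.4·7.4·0.27] = 408.2 + 75.1248 = 483.325.
Under uncorrelated errors the observed covariances equal the true-score covariances, so only the own-variance terms attenuate.
True-score variance = [2²·9.4²·0.93 + 7.4²·0.77] + 75.1248 = 370.864 + 75.1248 = 445.989.
Reliability = 445.989 / 483.325 = 0.923.

0.923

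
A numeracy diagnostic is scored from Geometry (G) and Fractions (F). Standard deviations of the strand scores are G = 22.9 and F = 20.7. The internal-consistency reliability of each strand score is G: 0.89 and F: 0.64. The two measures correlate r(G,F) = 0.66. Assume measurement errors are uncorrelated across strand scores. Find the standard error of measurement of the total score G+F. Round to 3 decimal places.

Var(total) = 952.9 + 625.72 = 1578.62.
True-score variance = 740.958 + 625.72 = 1366.68, so reliability = 0.8657.
Error variance = 1578.62 − 1366.68 = 211.941; SEM = √211.941 = 14.558.

14.558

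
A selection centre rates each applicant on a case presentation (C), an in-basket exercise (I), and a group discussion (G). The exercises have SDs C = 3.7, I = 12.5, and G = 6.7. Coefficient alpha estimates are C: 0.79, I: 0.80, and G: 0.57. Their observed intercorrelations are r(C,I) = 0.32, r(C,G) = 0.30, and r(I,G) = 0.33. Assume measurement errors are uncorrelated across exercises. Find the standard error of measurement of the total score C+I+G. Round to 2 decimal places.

7.31

Var(total) = 214.83 + 99.749 = 314.579.
True-score variance = 161.402 + 99.749 = 261.151, so reliability = 0.8302.
Error variance = 314.579 − 261.151 = 53.4276; SEM = √53.4276 = 7.31.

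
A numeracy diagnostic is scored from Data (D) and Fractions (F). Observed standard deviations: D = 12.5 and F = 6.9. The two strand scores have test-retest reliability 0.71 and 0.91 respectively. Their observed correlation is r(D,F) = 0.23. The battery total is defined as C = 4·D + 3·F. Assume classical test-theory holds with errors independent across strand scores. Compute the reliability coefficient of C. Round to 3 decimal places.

Var(C) = 4²·12.5² + 3²·6.9² + 2·[12·12.5·6.9·0.23] = 2928.49 + 476.1 = 3404.59.
Under uncorrelated errors the observed covariances equal the true-score covariances, so only the own-variance terms attenuate.
True-score variance = [4²·12.5²·0.71 + 3²·6.9²·0.91] + 476.1 = 2164.93 + 476.1 = 2641.03.
Reliability = 2641.03 / 3404.59 = 0.776.

0.776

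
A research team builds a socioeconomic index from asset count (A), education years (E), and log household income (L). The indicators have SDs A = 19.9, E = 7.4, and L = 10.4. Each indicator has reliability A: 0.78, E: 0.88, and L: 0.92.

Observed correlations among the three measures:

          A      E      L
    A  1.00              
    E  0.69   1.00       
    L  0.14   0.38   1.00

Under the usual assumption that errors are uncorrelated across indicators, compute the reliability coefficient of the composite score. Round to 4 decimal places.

Var(A+E+L) = 19.9² + 7.4² + 10.4² + 2·[19.9·7.4·0.69 + 19.9·10.4·0.14 + 7.4·10.4·0.38] = 558.93 + 319.657 = 878.587.
With uncorrelated errors the cross-covariances are all true-score covariance, so they carry over unchanged; only the diagonal terms shrink to ρᵢσᵢ².
True-score variance = [19.9²·0.78 + 7.4²·0.88 + 10.4²·0.92] + 319.657 = 456.584 + 319.657 = 776.241.
Reliability = 776.241 / 878.587 = 0.8835.

0.8835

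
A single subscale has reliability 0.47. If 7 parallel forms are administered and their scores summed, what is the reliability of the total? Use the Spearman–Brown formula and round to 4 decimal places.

ρ_k = kρ / (1 + (k−1)ρ) = 7·0.47 / (1 + 6·0.47) = 3.290 / 3.820 = 0.8613.

0.8613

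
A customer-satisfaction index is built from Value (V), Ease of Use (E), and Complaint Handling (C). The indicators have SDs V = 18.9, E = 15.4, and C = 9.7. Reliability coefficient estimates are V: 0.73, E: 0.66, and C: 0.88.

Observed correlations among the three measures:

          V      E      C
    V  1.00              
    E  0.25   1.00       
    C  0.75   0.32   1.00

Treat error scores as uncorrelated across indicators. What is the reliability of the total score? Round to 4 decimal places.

0.8436

Var(V+E+C) = 18.9² + 15.4² + 9.7² + 2·[18.9·15.4·0.25 + 18.9·9.7·0.75 + 15.4·9.7·0.32] = 688.46 + 516.128 = 1204.59.
Because errors are independent across components, Cov(Tᵢ,Tⱼ) = Cov(Xᵢ,Xⱼ); the off-diagonal part of the true-score variance is the same as above.
True-score variance = [18.9²·0.73 + 15.4²·0.66 + 9.7²·0.88] + 516.128 = 500.088 + 516.128 = 1016.22.
Reliability = 1016.22 / 1204.59 = 0.8436.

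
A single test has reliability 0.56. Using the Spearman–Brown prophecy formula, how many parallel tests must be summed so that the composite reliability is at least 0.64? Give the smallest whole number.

2

k ≥ ρ*(1−ρ₁)/(ρ₁(1−ρ*)) = 0.64·0.44 / (0.56·0.36) = 1.397.
Smallest integer k = 2.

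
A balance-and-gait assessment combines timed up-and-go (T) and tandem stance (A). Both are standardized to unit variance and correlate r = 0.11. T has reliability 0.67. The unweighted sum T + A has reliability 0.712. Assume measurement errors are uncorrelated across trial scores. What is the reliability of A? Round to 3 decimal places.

Var(T+A) = 2 + 2·0.11 = 2.220.
True-score variance = ρ_T + ρ_A + 2·0.11, so 0.712 = (0.67 + ρ_A + 0.22) / 2.220.
ρ_A = 0.712·2.220 − 0.67 − 0.22 = 0.691.

0.691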